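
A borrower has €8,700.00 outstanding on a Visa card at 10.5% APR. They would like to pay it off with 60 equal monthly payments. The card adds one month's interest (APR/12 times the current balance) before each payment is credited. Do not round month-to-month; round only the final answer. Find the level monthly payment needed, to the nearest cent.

€187.00

Monthly rate r = 10.5%/12 = 0.875% = 0.00875.
Level-payment amortization: P = B₀·r / (1 − (1+r)^(−n)) = 8700.00·0.00875 / (1 − 1.00875^(−60)).
Denominator 1 − (1+r)^(−60) = 0.407092238.
P = 76.125 / 0.407092238 ≈ 187.00.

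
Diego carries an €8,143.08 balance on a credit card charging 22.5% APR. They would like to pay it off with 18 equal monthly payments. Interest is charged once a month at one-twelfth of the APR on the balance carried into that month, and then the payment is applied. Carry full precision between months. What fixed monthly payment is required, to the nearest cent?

€537.21

Monthly rate r = 22.5%/12 = 1.875% = 0.01875.
Level-payment amortization: P = B₀·r / (1 − (1+r)^(−n)) = 8143.08·0.01875 / (1 − 1.01875^(−18)).
Denominator 1 − (1+r)^(−18) = 0.284214645.
P = 152.683 / 0.284214645 ≈ 537.21.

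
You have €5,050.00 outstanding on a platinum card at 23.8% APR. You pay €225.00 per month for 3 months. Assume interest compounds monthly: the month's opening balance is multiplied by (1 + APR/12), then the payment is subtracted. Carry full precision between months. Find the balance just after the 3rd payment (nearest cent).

Monthly rate r = 23.8%/12 = 1.98333% = 0.0198333.
Each month: B ← B·(1+r) − €225.00.
Month 1: interest €100.16; balance after payment €4,925.16.
Month 2: interest €97.68; balance after payment €4,797.84.
Month 3: interest €95.16; balance after payment €4,668.00.

€4,668.00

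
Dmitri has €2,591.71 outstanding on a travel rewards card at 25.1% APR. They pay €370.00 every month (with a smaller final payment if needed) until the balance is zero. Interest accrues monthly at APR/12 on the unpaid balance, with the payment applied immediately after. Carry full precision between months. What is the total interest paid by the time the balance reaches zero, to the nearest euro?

€241

Monthly rate r = 25.1%/12 = 2.09167% = 0.0209167.
Payoff takes n = ⌈−ln(1 − rB₀/P)/ln(1+r)⌉ = ⌈7.653⌉ = 8 payments; the last is €242.50.
Total paid = 7·€370.00 + €242.50 = €2,832.50.
Total interest = total paid − principal = €2,832.50 − €2,591.71 = €240.79.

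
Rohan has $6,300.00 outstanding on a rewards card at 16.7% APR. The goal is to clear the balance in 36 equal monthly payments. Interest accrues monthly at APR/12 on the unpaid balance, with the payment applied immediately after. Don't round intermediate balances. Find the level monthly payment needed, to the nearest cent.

Monthly rate r = 16.7%/12 = 1.39167% = 0.0139167.
Level-payment amortization: P = B₀·r / (1 − (1+r)^(−n)) = 6300.00·0.0139167 / (1 − 1.01392^(−36)).
Denominator 1 − (1+r)^(−36) = 0.391979016.
P = 87.675 / 0.391979016 ≈ 223.67.

$223.67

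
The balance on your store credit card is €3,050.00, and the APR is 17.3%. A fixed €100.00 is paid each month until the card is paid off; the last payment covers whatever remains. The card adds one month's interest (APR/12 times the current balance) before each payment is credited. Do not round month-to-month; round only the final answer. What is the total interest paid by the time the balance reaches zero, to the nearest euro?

€997

Monthly rate r = 17.3%/12 = 1.44167% = 0.0144167.
Payoff takes n = ⌈−ln(1 − rB₀/P)/ln(1+r)⌉ = ⌈40.471⌉ = 41 payments; the last is €47.32.
Total paid = 40·€100.00 + €47.32 = €4,047.32.
Total interest = total paid − principal = €4,047.32 − €3,050.00 = €997.32.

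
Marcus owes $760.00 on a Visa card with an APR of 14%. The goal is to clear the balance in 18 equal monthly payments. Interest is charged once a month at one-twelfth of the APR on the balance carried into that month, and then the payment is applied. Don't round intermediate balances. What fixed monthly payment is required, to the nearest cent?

Monthly rate r = 14%/12 = 1.16667% = 0.0116667.
Level-payment amortization: P = B₀·r / (1 − (1+r)^(−n)) = 760.00·0.0116667 / (1 − 1.01167^(−18)).
Denominator 1 − (1+r)^(−18) = 0.188429845.
P = 8.86667 / 0.188429845 ≈ 47.06.

$47.06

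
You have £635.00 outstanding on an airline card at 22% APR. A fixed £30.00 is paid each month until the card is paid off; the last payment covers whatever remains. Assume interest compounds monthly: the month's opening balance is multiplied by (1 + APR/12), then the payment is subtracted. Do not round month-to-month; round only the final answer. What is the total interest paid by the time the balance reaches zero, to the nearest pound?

£176

Monthly rate r = 22%/12 = 1.83333% = 0.0183333.
Payoff takes n = ⌈−ln(1 − rB₀/P)/ln(1+r)⌉ = ⌈27.033⌉ = 28 payments; the last is £0.99.
Total paid = 27·£30.00 + £0.99 = £810.99.
Total interest = total paid − principal = £810.99 − £635.00 = £175.99.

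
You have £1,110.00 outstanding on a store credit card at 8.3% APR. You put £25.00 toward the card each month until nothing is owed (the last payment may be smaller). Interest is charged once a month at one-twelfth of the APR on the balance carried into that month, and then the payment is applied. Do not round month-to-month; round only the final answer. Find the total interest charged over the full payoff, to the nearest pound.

£221

Monthly rate r = 8.3%/12 = 0.691667% = 0.00691667.
Payoff takes n = ⌈−ln(1 − rB₀/P)/ln(1+r)⌉ = ⌈53.225⌉ = 54 payments; the last is £5.63.
Total paid = 53·£25.00 + £5.63 = £1,330.63.
Total interest = total paid − principal = £1,330.63 − £1,110.00 = £220.63.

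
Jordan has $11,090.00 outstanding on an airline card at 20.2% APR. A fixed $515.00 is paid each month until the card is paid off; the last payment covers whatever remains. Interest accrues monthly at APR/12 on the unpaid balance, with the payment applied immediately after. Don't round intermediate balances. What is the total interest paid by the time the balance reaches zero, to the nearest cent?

Monthly rate r = 20.2%/12 = 1.68333% = 0.0168333.
Payoff takes n = ⌈−ln(1 − rB₀/P)/ln(1+r)⌉ = ⌈26.968⌉ = 27 payments; the last is $498.66.
Total paid = 26·$515.00 + $498.66 = $13,888.66.
Total interest = total paid − principal = $13,888.66 − $11,090.00 = $2,798.66.

$2,798.66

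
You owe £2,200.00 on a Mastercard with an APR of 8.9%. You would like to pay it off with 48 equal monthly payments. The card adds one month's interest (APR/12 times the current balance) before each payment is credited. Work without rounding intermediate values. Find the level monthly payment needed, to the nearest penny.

Monthly rate r = 8.9%/12 = 0.741667% = 0.00741667.
Level-payment amortization: P = B₀·r / (1 − (1+r)^(−n)) = 2200.00·0.00741667 / (1 − 1.00742^(−48)).
Denominator 1 − (1+r)^(−48) = 0.298606582.
P = 16.3167 / 0.298606582 ≈ 54.64.

£54.64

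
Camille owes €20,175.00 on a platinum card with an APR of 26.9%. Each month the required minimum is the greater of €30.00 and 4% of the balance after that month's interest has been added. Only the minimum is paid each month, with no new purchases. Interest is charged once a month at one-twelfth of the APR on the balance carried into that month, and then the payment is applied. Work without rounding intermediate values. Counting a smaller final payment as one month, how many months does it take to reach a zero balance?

214 months

Monthly rate r = 26.9%/12 = 2.24167% = 0.0224167.
While 4% of the post-interest balance exceeds €30.00, each month B ← (B·(1+r))·(1 − 0.04), i.e. B shrinks by the factor (1+r)·0.96 = 0.98152.
This holds for months 1–178. Entering month 179 the balance is €729.23; 4% of the post-interest balance is now below €30.00, so the flat €30.00 minimum applies from here.
From month 179 a fixed €30.00 at rate r clears €729.23 in 36 more payments. Total: 178 + 36 = 214 months.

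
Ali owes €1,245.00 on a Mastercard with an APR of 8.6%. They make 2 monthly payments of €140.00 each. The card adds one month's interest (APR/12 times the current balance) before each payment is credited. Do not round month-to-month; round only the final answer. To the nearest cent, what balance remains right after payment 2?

€981.91

Monthly rate r = 8.6%/12 = 0.716667% = 0.00716667.
Each month: B ← B·(1+r) − €140.00.
Month 1: interest €8.92; balance after payment €1,113.92.
Month 2: interest €7.98; balance after payment €981.91.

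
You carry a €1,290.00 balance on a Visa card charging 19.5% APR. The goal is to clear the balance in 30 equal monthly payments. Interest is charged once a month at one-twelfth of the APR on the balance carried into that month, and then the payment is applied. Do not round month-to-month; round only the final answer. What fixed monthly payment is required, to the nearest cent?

€54.67

Monthly rate r = 19.5%/12 = 1.625% = 0.01625.
Level-payment amortization: P = B₀·r / (1 − (1+r)^(−n)) = 1290.00·0.01625 / (1 − 1.01625^(−30)).
Denominator 1 − (1+r)^(−30) = 0.38342879.
P = 20.9625 / 0.38342879 ≈ 54.67.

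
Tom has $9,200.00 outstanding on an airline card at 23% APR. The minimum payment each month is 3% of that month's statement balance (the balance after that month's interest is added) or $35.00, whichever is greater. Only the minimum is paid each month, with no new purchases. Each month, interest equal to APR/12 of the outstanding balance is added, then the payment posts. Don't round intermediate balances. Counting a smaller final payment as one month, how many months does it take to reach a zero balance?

Monthly rate r = 23%/12 = 1.91667% = 0.0191667.
While 3% of the post-interest balance exceeds $35.00, each month B ← (B·(1+r))·(1 − 0.03), i.e. B shrinks by the factor (1+r)·0.97 = 0.98859.
This holds for months 1–182. Entering month 183 the balance is $1,139.91; 3% of the post-interest balance is now below $35.00, so the flat $35.00 minimum applies from here.
From month 183 a fixed $35.00 at rate r clears $1,139.91 in 52 more payments. Total: 182 + 52 = 234 months.

234 months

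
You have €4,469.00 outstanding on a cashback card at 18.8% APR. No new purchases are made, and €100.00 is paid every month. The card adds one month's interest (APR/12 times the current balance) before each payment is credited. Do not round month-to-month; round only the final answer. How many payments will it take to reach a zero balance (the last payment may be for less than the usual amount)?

Monthly rate r = 18.8%/12 = 1.56667% = 0.0156667.
Recurrence: B ← B·(1+r) − €100.00.
Month 1: interest €70.01; balance after payment €4,439.01.
Month 2: interest €69.54; balance after payment €4,408.56.
Closed form: n = −ln(1 − rB₀/P)/ln(1+r) = −ln(0.29986)/ln(1.01567) ≈ 77.480, so the balance reaches zero during payment 78.

78 payments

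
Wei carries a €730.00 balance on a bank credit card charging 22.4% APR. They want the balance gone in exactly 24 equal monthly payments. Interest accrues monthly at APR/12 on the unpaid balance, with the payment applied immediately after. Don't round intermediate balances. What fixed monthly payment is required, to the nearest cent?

Monthly rate r = 22.4%/12 = 1.86667% = 0.0186667.
Level-payment amortization: P = B₀·r / (1 − (1+r)^(−n)) = 730.00·0.0186667 / (1 − 1.01867^(−24)).
Denominator 1 − (1+r)^(−24) = 0.358451173.
P = 13.6267 / 0.358451173 ≈ 38.02.

€38.02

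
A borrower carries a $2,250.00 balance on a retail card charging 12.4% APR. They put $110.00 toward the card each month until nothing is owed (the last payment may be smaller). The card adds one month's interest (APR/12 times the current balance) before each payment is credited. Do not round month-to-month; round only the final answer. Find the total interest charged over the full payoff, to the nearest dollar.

$291

Monthly rate r = 12.4%/12 = 1.03333% = 0.0103333.
Payoff takes n = ⌈−ln(1 − rB₀/P)/ln(1+r)⌉ = ⌈23.098⌉ = 24 payments; the last is $10.78.
Total paid = 23·$110.00 + $10.78 = $2,540.78.
Total interest = total paid − principal = $2,540.78 − $2,250.00 = $290.78.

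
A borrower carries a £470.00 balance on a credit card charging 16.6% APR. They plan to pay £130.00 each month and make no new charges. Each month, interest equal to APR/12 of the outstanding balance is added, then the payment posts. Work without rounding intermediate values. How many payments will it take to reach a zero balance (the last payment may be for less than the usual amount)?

Monthly rate r = 16.6%/12 = 1.38333% = 0.0138333.
Recurrence: B ← B·(1+r) − £130.00.
Month 1: interest £6.50; balance after payment £346.50.
Month 2: interest £4.79; balance after payment £221.29.
Month 3: interest £3.06; balance after payment £94.36.
Month 4: interest £1.31; balance after payment £0.00.

4 months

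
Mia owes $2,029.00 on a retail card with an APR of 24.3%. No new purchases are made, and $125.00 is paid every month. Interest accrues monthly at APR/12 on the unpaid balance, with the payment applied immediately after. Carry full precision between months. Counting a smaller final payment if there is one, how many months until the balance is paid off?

20 payments

Monthly rate r = 24.3%/12 = 2.025% = 0.02025.
Recurrence: B ← B·(1+r) − $125.00.
Month 1: interest $41.09; balance after payment $1,945.09.
Month 2: interest $39.39; balance after payment $1,859.48.
Closed form: n = −ln(1 − rB₀/P)/ln(1+r) = −ln(0.6713)/ln(1.02025) ≈ 19.879, so the balance reaches zero during payment 20.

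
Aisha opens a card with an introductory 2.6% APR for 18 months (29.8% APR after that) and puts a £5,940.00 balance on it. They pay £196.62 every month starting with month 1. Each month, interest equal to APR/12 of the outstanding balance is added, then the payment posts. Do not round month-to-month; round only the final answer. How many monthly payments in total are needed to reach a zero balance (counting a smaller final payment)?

Promo months 1–18 at r₀ = 2.6%/12 = 0.00216667; months 19+ at r₁ = 29.8%/12 = 0.0248333.
After month 18: iterate B ← B·(1+r₀) − £196.62 for 18 months → £2,570.88.
Then at r₁ with £196.62/mo: n₂ = −ln(1 − r₁·B/P)/ln(1+r₁) ≈ 16.01 → 17 more payments.

35 payments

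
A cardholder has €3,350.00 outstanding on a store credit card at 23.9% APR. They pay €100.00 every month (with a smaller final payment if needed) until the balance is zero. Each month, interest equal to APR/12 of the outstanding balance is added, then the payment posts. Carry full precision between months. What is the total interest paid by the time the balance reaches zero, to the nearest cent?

€2,229.20

Monthly rate r = 23.9%/12 = 1.99167% = 0.0199167.
Payoff takes n = ⌈−ln(1 − rB₀/P)/ln(1+r)⌉ = ⌈55.790⌉ = 56 payments; the last is €79.20.
Total paid = 55·€100.00 + €79.20 = €5,579.20.
Total interest = total paid − principal = €5,579.20 − €3,350.00 = €2,229.20.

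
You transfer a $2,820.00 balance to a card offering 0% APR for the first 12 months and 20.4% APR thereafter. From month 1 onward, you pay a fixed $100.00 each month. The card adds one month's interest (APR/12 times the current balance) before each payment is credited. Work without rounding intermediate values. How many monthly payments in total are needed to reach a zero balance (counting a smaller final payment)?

32 payments

Promo months 1–12 at r₀ = 0%/12 = 0; months 13+ at r₁ = 20.4%/12 = 0.017.
After month 12 (no interest yet): B = $2,820.00 − 12·$100.00 = $1,620.00.
Then at r₁ with $100.00/mo: n₂ = −ln(1 − r₁·B/P)/ln(1+r₁) ≈ 19.11 → 20 more payments.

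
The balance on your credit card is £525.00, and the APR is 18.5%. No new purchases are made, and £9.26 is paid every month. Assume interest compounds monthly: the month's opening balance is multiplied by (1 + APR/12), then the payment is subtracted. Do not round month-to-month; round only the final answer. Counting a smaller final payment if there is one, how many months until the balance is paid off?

Monthly rate r = 18.5%/12 = 1.54167% = 0.0154167.
Recurrence: B ← B·(1+r) − £9.26.
Month 1: interest £8.09; balance after payment £523.83.
Month 2: interest £8.08; balance after payment £522.65.
Closed form: n = −ln(1 − rB₀/P)/ln(1+r) = −ln(0.12594)/ln(1.01542) ≈ 135.428, so the balance reaches zero during payment 136.

136 payments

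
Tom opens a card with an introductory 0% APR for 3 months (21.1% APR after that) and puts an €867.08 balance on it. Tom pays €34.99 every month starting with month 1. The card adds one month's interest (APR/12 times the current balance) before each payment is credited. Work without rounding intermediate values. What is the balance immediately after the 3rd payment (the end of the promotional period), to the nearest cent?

€762.11

Promo months 1–3 at r₀ = 0%/12 = 0; months 4+ at r₁ = 21.1%/12 = 0.0175833.
After month 3 (no interest yet): B = €867.08 − 3·€34.99 = €762.11.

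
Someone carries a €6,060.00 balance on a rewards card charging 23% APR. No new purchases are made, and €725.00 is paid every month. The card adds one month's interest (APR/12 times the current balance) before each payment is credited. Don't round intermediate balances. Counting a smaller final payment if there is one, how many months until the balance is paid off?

10 months

Monthly rate r = 23%/12 = 1.91667% = 0.0191667.
Recurrence: B ← B·(1+r) − €725.00.
Month 1: interest €116.15; balance after payment €5,451.15.
Month 2: interest €104.48; balance after payment €4,830.63.
Closed form: n = −ln(1 − rB₀/P)/ln(1+r) = −ln(0.83979)/ln(1.01917) ≈ 9.197, so the balance reaches zero during payment 10.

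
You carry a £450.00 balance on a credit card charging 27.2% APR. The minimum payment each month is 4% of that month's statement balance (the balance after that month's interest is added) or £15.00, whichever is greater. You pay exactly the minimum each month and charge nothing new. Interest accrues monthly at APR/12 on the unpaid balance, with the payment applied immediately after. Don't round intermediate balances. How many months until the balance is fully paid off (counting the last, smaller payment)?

48 months

Monthly rate r = 27.2%/12 = 2.26667% = 0.0226667.
While 4% of the post-interest balance exceeds £15.00, each month B ← (B·(1+r))·(1 − 0.04), i.e. B shrinks by the factor (1+r)·0.96 = 0.98176.
This holds for months 1–12. Entering month 13 the balance is £360.81; 4% of the post-interest balance is now below £15.00, so the flat £15.00 minimum applies from here.
From month 13 a fixed £15.00 at rate r clears £360.81 in 36 more payments. Total: 12 + 36 = 48 months.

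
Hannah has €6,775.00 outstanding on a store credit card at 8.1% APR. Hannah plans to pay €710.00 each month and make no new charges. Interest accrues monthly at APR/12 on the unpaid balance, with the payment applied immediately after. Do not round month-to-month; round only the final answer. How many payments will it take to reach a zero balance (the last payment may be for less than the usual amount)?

Monthly rate r = 8.1%/12 = 0.675% = 0.00675.
Recurrence: B ← B·(1+r) − €710.00.
Month 1: interest €45.73; balance after payment €6,110.73.
Month 2: interest €41.25; balance after payment €5,441.98.
Closed form: n = −ln(1 − rB₀/P)/ln(1+r) = −ln(0.93559)/ln(1.00675) ≈ 9.897, so the balance reaches zero during payment 10.

10 payments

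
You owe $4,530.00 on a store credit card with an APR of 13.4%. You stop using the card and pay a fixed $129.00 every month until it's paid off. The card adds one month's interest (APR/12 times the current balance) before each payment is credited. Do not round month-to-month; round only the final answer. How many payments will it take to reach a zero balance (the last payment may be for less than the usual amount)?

Monthly rate r = 13.4%/12 = 1.11667% = 0.0111667.
Recurrence: B ← B·(1+r) − $129.00.
Month 1: interest $50.59; balance after payment $4,451.59.
Month 2: interest $49.71; balance after payment $4,372.29.
Closed form: n = −ln(1 − rB₀/P)/ln(1+r) = −ln(0.60787)/ln(1.01117) ≈ 44.827, so the balance reaches zero during payment 45.

45 months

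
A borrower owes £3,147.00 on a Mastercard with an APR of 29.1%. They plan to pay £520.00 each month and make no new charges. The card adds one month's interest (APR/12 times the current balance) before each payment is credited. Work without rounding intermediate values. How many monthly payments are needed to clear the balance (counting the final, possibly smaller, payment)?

Monthly rate r = 29.1%/12 = 2.425% = 0.02425.
Recurrence: B ← B·(1+r) − £520.00.
Month 1: interest £76.31; balance after payment £2,703.31.
Month 2: interest £65.56; balance after payment £2,248.87.
Closed form: n = −ln(1 − rB₀/P)/ln(1+r) = −ln(0.85324)/ln(1.02425) ≈ 6.624, so the balance reaches zero during payment 7.

7 payments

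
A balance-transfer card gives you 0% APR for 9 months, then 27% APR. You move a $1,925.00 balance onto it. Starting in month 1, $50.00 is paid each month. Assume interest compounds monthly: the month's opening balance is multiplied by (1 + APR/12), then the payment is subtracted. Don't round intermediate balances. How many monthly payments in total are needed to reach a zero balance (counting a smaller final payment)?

58 months

Promo months 1–9 at r₀ = 0%/12 = 0; months 10+ at r₁ = 27%/12 = 0.0225.
After month 9 (no interest yet): B = $1,925.00 − 9·$50.00 = $1,475.00.
Then at r₁ with $50.00/mo: n₂ = −ln(1 − r₁·B/P)/ln(1+r₁) ≈ 48.98 → 49 more payments.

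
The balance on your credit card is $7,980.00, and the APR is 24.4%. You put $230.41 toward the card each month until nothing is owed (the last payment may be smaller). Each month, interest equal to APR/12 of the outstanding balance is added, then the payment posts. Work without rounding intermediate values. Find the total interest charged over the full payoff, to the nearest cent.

$5,964.07

Monthly rate r = 24.4%/12 = 2.03333% = 0.0203333.
Payoff takes n = ⌈−ln(1 − rB₀/P)/ln(1+r)⌉ = ⌈60.516⌉ = 61 payments; the last is $119.47.
Total paid = 60·$230.41 + $119.47 = $13,944.07.
Total interest = total paid − principal = $13,944.07 − $7,980.00 = $5,964.07.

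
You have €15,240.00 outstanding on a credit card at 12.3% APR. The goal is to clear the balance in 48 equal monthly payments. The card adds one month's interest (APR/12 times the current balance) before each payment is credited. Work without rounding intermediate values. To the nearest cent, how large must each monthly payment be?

€403.58

Monthly rate r = 12.3%/12 = 1.025% = 0.01025.
Level-payment amortization: P = B₀·r / (1 − (1+r)^(−n)) = 15240.00·0.01025 / (1 − 1.01025^(−48)).
Denominator 1 − (1+r)^(−48) = 0.387064518.
P = 156.21 / 0.387064518 ≈ 403.58.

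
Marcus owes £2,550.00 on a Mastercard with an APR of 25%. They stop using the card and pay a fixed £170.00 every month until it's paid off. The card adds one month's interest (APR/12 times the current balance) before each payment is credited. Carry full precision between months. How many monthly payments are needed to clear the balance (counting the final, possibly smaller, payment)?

Monthly rate r = 25%/12 = 2.08333% = 0.0208333.
Recurrence: B ← B·(1+r) − £170.00.
Month 1: interest £53.12; balance after payment £2,433.12.
Month 2: interest £50.69; balance after payment £2,313.82.
Closed form: n = −ln(1 − rB₀/P)/ln(1+r) = −ln(0.6875)/ln(1.02083) ≈ 18.172, so the balance reaches zero during payment 19.

19 months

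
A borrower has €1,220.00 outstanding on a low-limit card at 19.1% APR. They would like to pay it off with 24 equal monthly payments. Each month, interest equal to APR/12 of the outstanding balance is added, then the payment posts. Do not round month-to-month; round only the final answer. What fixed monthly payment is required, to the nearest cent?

€61.56

Monthly rate r = 19.1%/12 = 1.59167% = 0.0159167.
Level-payment amortization: P = B₀·r / (1 − (1+r)^(−n)) = 1220.00·0.0159167 / (1 − 1.01592^(−24)).
Denominator 1 − (1+r)^(−24) = 0.315448771.
P = 19.4183 / 0.315448771 ≈ 61.56.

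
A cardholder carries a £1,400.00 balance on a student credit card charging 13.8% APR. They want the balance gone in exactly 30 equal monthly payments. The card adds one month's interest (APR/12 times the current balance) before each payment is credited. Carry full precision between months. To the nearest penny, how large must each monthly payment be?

£55.44

Monthly rate r = 13.8%/12 = 1.15% = 0.0115.
Level-payment amortization: P = B₀·r / (1 − (1+r)^(−n)) = 1400.00·0.0115 / (1 − 1.0115^(−30)).
Denominator 1 − (1+r)^(−30) = 0.29038402.
P = 16.1 / 0.29038402 ≈ 55.44.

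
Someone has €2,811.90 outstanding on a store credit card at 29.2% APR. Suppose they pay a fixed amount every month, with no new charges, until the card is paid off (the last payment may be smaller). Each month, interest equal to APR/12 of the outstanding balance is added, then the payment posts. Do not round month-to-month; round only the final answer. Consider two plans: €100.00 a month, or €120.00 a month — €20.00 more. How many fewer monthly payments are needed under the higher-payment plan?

12 fewer payments

Monthly rate r = 29.2%/12 = 2.43333% = 0.0243333.
At €100.00/mo: n = ⌈−ln(1 − rB₀/P)/ln(1+r)⌉ = 48 payments (last €94.75); total interest = total paid − €2,811.90 = €1,982.85.
At €120.00/mo: 36 payments (last €14.85); total interest €1,402.95.
Payments saved = 48 − 36 = 12.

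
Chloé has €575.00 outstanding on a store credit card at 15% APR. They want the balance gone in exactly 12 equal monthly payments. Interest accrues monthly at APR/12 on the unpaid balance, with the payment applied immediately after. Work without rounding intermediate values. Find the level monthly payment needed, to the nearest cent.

€51.90

Monthly rate r = 15%/12 = 1.25% = 0.0125.
Level-payment amortization: P = B₀·r / (1 − (1+r)^(−n)) = 575.00·0.0125 / (1 − 1.0125^(−12)).
Denominator 1 − (1+r)^(−12) = 0.1384914.
P = 7.1875 / 0.1384914 ≈ 51.90.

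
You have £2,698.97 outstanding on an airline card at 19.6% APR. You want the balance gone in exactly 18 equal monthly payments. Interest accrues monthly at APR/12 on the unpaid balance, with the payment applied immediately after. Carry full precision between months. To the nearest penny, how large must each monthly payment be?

£174.28

Monthly rate r = 19.6%/12 = 1.63333% = 0.0163333.
Level-payment amortization: P = B₀·r / (1 − (1+r)^(−n)) = 2698.97·0.0163333 / (1 − 1.01633^(−18)).
Denominator 1 − (1+r)^(−18) = 0.252951245.
P = 44.0832 / 0.252951245 ≈ 174.28.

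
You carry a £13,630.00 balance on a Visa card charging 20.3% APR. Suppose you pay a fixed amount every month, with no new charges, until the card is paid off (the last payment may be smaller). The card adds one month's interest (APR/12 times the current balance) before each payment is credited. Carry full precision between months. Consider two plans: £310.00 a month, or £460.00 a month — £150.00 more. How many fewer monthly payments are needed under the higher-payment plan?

Monthly rate r = 20.3%/12 = 1.69167% = 0.0169167.
At £310.00/mo: n = ⌈−ln(1 − rB₀/P)/ln(1+r)⌉ = 82 payments (last £55.07); total interest = total paid − £13,630.00 = £11,535.07.
At £460.00/mo: 42 payments (last £216.62); total interest £5,446.62.
Payments saved = 82 − 42 = 40.

40 fewer payments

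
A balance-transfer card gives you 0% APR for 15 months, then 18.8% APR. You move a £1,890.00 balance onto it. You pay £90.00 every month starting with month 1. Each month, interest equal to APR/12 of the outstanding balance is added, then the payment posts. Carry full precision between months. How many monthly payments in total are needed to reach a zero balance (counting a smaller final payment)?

22 months

Promo months 1–15 at r₀ = 0%/12 = 0; months 16+ at r₁ = 18.8%/12 = 0.0156667.
After month 15 (no interest yet): B = £1,890.00 − 15·£90.00 = £540.00.
Then at r₁ with £90.00/mo: n₂ = −ln(1 − r₁·B/P)/ln(1+r₁) ≈ 6.35 → 7 more payments.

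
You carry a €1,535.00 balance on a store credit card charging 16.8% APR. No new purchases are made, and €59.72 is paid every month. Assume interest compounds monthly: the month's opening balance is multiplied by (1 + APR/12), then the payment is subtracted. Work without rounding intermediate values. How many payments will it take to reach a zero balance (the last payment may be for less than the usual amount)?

Monthly rate r = 16.8%/12 = 1.4% = 0.014.
Recurrence: B ← B·(1+r) − €59.72.
Month 1: interest €21.49; balance after payment €1,496.77.
Month 2: interest €20.95; balance after payment €1,458.00.
Closed form: n = −ln(1 − rB₀/P)/ln(1+r) = −ln(0.64015)/ln(1.014) ≈ 32.083, so the balance reaches zero during payment 33.

33 payments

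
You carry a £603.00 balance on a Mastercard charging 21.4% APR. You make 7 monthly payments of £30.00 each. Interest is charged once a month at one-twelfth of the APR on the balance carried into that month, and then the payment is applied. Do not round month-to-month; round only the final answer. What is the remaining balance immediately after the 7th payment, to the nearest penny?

Monthly rate r = 21.4%/12 = 1.78333% = 0.0178333.
Each month: B ← B·(1+r) − £30.00.
Month 1: interest £10.75; balance after payment £583.75.
Month 2: interest £10.41; balance after payment £564.16.
Month 3: interest £10.06; balance after payment £544.22.
Month 4: interest £9.71; balance after payment £523.93.
Month 5: interest £9.34; balance after payment £503.27.
Month 6: interest £8.98; balance after payment £482.25.
Month 7: interest £8.60; balance after payment £460.85.

£460.85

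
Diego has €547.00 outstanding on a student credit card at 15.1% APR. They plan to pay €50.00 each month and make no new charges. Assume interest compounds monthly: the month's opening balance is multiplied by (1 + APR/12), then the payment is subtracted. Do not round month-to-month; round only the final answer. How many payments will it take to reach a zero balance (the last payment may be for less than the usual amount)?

Monthly rate r = 15.1%/12 = 1.25833% = 0.0125833.
Recurrence: B ← B·(1+r) − €50.00.
Month 1: interest €6.88; balance after payment €503.88.
Month 2: interest €6.34; balance after payment €460.22.
Closed form: n = −ln(1 − rB₀/P)/ln(1+r) = −ln(0.86234)/ln(1.01258) ≈ 11.844, so the balance reaches zero during payment 12.

12 payments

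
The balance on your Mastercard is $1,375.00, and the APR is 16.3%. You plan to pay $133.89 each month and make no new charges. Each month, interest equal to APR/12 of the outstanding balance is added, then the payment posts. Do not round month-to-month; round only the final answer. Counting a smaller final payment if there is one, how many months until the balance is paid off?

Monthly rate r = 16.3%/12 = 1.35833% = 0.0135833.
Recurrence: B ← B·(1+r) − $133.89.
Month 1: interest $18.68; balance after payment $1,259.79.
Month 2: interest $17.11; balance after payment $1,143.01.
Closed form: n = −ln(1 − rB₀/P)/ln(1+r) = −ln(0.8605)/ln(1.01358) ≈ 11.135, so the balance reaches zero during payment 12.

12 payments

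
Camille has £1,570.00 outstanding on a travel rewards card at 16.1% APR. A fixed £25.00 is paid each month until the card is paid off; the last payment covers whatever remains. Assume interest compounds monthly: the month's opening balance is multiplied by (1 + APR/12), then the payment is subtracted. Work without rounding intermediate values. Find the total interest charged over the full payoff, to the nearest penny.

£1,897.97

Monthly rate r = 16.1%/12 = 1.34167% = 0.0134167.
Payoff takes n = ⌈−ln(1 − rB₀/P)/ln(1+r)⌉ = ⌈138.718⌉ = 139 payments; the last is £17.97.
Total paid = 138·£25.00 + £17.97 = £3,467.97.
Total interest = total paid − principal = £3,467.97 − £1,570.00 = £1,897.97.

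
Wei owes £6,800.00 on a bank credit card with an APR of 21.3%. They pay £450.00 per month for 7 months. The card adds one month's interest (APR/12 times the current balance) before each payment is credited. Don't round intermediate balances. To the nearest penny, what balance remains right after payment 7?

£4,368.46

Monthly rate r = 21.3%/12 = 1.775% = 0.01775.
Each month: B ← B·(1+r) − £450.00.
Month 1: interest £120.70; balance after payment £6,470.70.
Month 2: interest £114.85; balance after payment £6,135.55.
Month 3: interest £108.91; balance after payment £5,794.46.
Month 4: interest £102.85; balance after payment £5,447.31.
Month 5: interest £96.69; balance after payment £5,094.00.
Month 6: interest £90.42; balance after payment £4,734.42.
Month 7: interest £84.04; balance after payment £4,368.46.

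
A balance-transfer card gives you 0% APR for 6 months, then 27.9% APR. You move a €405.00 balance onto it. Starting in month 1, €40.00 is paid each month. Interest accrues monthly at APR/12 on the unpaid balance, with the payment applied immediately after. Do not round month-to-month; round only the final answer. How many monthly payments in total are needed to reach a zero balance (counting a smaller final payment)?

11 payments

Promo months 1–6 at r₀ = 0%/12 = 0; months 7+ at r₁ = 27.9%/12 = 0.02325.
After month 6 (no interest yet): B = €405.00 − 6·€40.00 = €165.00.
Then at r₁ with €40.00/mo: n₂ = −ln(1 − r₁·B/P)/ln(1+r₁) ≈ 4.39 → 5 more payments.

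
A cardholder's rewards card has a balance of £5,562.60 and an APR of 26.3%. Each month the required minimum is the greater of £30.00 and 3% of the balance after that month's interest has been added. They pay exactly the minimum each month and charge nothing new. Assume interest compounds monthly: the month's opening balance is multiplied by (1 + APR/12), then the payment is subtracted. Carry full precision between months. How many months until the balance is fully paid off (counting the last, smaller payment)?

256 months

Monthly rate r = 26.3%/12 = 2.19167% = 0.0219167.
While 3% of the post-interest balance exceeds £30.00, each month B ← (B·(1+r))·(1 − 0.03), i.e. B shrinks by the factor (1+r)·0.97 = 0.99126.
This holds for months 1–198. Entering month 199 the balance is £978.02; 3% of the post-interest balance is now below £30.00, so the flat £30.00 minimum applies from here.
From month 199 a fixed £30.00 at rate r clears £978.02 in 58 more payments. Total: 198 + 58 = 256 months.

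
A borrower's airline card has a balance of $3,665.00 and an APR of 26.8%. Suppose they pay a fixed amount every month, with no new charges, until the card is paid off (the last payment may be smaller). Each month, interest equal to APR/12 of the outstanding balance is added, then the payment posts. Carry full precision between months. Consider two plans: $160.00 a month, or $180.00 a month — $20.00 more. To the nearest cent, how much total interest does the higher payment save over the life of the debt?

Monthly rate r = 26.8%/12 = 2.23333% = 0.0223333.
At $160.00/mo: n = ⌈−ln(1 − rB₀/P)/ln(1+r)⌉ = 33 payments (last $71.15); total interest = total paid − $3,665.00 = $1,526.15.
At $180.00/mo: 28 payments (last $82.90); total interest $1,277.90.
Interest saved = $1,526.15 − $1,277.90 = $248.25.

$248.25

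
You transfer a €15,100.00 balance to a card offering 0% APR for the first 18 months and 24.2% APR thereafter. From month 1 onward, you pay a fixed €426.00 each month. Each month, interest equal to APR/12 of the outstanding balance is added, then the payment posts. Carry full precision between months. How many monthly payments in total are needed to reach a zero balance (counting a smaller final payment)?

Promo months 1–18 at r₀ = 0%/12 = 0; months 19+ at r₁ = 24.2%/12 = 0.0201667.
After month 18 (no interest yet): B = €15,100.00 − 18·€426.00 = €7,432.00.
Then at r₁ with €426.00/mo: n₂ = −ln(1 − r₁·B/P)/ln(1+r₁) ≈ 21.72 → 22 more payments.

40 payments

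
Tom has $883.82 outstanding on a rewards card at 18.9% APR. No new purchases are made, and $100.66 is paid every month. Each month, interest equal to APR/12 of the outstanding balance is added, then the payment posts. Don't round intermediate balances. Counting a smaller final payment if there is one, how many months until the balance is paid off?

10 payments

Monthly rate r = 18.9%/12 = 1.575% = 0.01575.
Recurrence: B ← B·(1+r) − $100.66.
Month 1: interest $13.92; balance after payment $797.08.
Month 2: interest $12.55; balance after payment $708.97.
Closed form: n = −ln(1 − rB₀/P)/ln(1+r) = −ln(0.86171)/ln(1.01575) ≈ 9.524, so the balance reaches zero during payment 10.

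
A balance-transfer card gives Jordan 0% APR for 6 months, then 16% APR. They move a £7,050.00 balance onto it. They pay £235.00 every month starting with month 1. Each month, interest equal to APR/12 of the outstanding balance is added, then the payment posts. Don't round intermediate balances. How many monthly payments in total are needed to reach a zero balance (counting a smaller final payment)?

Promo months 1–6 at r₀ = 0%/12 = 0; months 7+ at r₁ = 16%/12 = 0.0133333.
After month 6 (no interest yet): B = £7,050.00 − 6·£235.00 = £5,640.00.
Then at r₁ with £235.00/mo: n₂ = −ln(1 − r₁·B/P)/ln(1+r₁) ≈ 29.12 → 30 more payments.

36 months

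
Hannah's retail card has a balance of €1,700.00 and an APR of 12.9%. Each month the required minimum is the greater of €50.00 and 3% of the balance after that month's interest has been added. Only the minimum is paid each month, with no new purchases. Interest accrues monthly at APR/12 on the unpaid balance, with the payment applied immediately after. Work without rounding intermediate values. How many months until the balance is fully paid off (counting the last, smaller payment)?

43 months

Monthly rate r = 12.9%/12 = 1.075% = 0.01075.
While 3% of the post-interest balance exceeds €50.00, each month B ← (B·(1+r))·(1 − 0.03), i.e. B shrinks by the factor (1+r)·0.97 = 0.98043.
This holds for months 1–2. Entering month 3 the balance is €1,634.10; 3% of the post-interest balance is now below €50.00, so the flat €50.00 minimum applies from here.
From month 3 a fixed €50.00 at rate r clears €1,634.10 in 41 more payments. Total: 2 + 41 = 43 months.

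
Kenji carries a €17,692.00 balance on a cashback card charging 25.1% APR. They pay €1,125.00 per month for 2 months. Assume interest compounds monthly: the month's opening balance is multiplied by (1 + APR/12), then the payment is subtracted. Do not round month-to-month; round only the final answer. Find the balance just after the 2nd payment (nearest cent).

Monthly rate r = 25.1%/12 = 2.09167% = 0.0209167.
Each month: B ← B·(1+r) − €1,125.00.
Month 1: interest €370.06; balance after payment €16,937.06.
Month 2: interest €354.27; balance after payment €16,166.32.

€16,166.32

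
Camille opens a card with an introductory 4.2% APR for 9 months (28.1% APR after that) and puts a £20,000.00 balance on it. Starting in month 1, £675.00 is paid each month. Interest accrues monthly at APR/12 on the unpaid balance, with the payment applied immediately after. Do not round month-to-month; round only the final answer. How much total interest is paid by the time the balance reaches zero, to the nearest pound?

£6,422

Promo months 1–9 at r₀ = 4.2%/12 = 0.0035; months 10+ at r₁ = 28.1%/12 = 0.0234167.
After month 9: iterate B ← B·(1+r₀) − £675.00 for 9 months → £14,478.14.
Then at r₁ with £675.00/mo: n₂ = −ln(1 − r₁·B/P)/ln(1+r₁) ≈ 30.14 → 31 more payments.
Total paid = 39·£675.00 + £96.88 = £26,421.88; interest = £26,421.88 − £20,000.00 = £6,421.88.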